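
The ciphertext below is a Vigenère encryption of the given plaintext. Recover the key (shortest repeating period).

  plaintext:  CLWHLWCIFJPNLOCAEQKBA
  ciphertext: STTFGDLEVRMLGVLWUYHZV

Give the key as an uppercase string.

  i= 0: S-C = 16 → Q
  i= 1: T-L =  8 → I
  i= 2: T-W = 23 → X
  i= 3: F-H = 24 → Y
  i= 4: G-L = 21 → V
  i= 5: D-W =  7 → H
  i= 6: L-C =  9 → J
  i= 7: E-I = 22 → W
  i= 8: V-F = 16 → Q
  i= 9: R-J =  8 → I
  i=10: M-P = 23 → X
  i=11: L-N = 24 → Y
  i=12: G-L = 21 → V
  i=13: V-O =  7 → H
  i=14: L-C =  9 → J
  i=15: W-A = 22 → W
  i=16: U-E = 16 → Q
  i=17: Y-Q =  8 → I
  i=18: H-K = 23 → X
  i=19: Z-B = 24 → Y
  i=20: V-A = 21 → V
  shifts repeat with period 8: QIXYVHJW

QIXYVHJW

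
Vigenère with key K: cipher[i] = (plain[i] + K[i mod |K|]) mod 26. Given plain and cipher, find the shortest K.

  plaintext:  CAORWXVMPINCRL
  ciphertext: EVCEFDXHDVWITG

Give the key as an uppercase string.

CVONJG

  i= 0: E-C =  2 → C
  i= 1: V-A = 21 → V
  i= 2: C-O = 14 → O
  i= 3: E-R = 13 → N
  i= 4: F-W =  9 → J
  i= 5: D-X =  6 → G
  i= 6: X-V =  2 → C
  i= 7: H-M = 21 → V
  i= 8: D-P = 14 → O
  i= 9: V-I = 13 → N
  i=10: W-N =  9 → J
  i=11: I-C =  6 → G
  i=12: T-R =  2 → C
  i=13: G-L = 21 → V
  shifts repeat with period 6: CVONJG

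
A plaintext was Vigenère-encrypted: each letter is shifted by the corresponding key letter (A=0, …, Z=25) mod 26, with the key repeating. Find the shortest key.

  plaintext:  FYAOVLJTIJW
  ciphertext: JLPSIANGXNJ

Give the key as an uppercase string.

ENP

  i= 0: J-F =  4 → E
  i= 1: L-Y = 13 → N
  i= 2: P-A = 15 → P
  i= 3: S-O =  4 → E
  i= 4: I-V = 13 → N
  i= 5: A-L = 15 → P
  i= 6: N-J =  4 → E
  i= 7: G-T = 13 → N
  i= 8: X-I = 15 → P
  i= 9: N-J =  4 → E
  i=10: J-W = 13 → N
  shifts repeat with period 3: ENP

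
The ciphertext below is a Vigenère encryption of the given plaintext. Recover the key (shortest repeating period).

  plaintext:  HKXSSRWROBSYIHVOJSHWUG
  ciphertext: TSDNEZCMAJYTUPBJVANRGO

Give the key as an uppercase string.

MIGV

  i= 0: T-H = 12 → M
  i= 1: S-K =  8 → I
  i= 2: D-X =  6 → G
  i= 3: N-S = 21 → V
  i= 4: E-S = 12 → M
  i= 5: Z-R =  8 → I
  i= 6: C-W =  6 → G
  i= 7: M-R = 21 → V
  i= 8: A-O = 12 → M
  i= 9: J-B =  8 → I
  i=10: Y-S =  6 → G
  i=11: T-Y = 21 → V
  i=12: U-I = 12 → M
  i=13: P-H =  8 → I
  i=14: B-V =  6 → G
  i=15: J-O = 21 → V
  i=16: V-J = 12 → M
  i=17: A-S =  8 → I
  i=18: N-H =  6 → G
  i=19: R-W = 21 → V
  i=20: G-U = 12 → M
  i=21: O-G =  8 → I
  shifts repeat with period 4: MIGV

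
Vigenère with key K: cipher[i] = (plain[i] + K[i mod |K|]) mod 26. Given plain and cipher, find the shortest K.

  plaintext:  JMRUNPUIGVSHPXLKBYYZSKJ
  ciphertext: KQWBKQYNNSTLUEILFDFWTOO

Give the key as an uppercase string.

  i= 0: K-J =  1 → B
  i= 1: Q-M =  4 → E
  i= 2: W-R =  5 → F
  i= 3: B-U =  7 → H
  i= 4: K-N = 23 → X
  i= 5: Q-P =  1 → B
  i= 6: Y-U =  4 → E
  i= 7: N-I =  5 → F
  i= 8: N-G =  7 → H
  i= 9: S-V = 23 → X
  i=10: T-S =  1 → B
  i=11: L-H =  4 → E
  i=12: U-P =  5 → F
  i=13: E-X =  7 → H
  i=14: I-L = 23 → X
  i=15: L-K =  1 → B
  i=16: F-B =  4 → E
  i=17: D-Y =  5 → F
  i=18: F-Y =  7 → H
  i=19: W-Z = 23 → X
  i=20: T-S =  1 → B
  i=21: O-K =  4 → E
  i=22: O-J =  5 → F
  shifts repeat with period 5: BEFHX

BEFHX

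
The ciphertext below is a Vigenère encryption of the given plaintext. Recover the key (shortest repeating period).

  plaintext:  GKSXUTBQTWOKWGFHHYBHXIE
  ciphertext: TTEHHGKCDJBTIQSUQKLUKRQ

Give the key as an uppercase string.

NJMKN

  i= 0: T-G = 13 → N
  i= 1: T-K =  9 → J
  i= 2: E-S = 12 → M
  i= 3: H-X = 10 → K
  i= 4: H-U = 13 → N
  i= 5: G-T = 13 → N
  i= 6: K-B =  9 → J
  i= 7: C-Q = 12 → M
  i= 8: D-T = 10 → K
  i= 9: J-W = 13 → N
  i=10: B-O = 13 → N
  i=11: T-K =  9 → J
  i=12: I-W = 12 → M
  i=13: Q-G = 10 → K
  i=14: S-F = 13 → N
  i=15: U-H = 13 → N
  i=16: Q-H =  9 → J
  i=17: K-Y = 12 → M
  i=18: L-B = 10 → K
  i=19: U-H = 13 → N
  i=20: K-X = 13 → N
  i=21: R-I =  9 → J
  i=22: Q-E = 12 → M
  shifts repeat with period 5: NJMKN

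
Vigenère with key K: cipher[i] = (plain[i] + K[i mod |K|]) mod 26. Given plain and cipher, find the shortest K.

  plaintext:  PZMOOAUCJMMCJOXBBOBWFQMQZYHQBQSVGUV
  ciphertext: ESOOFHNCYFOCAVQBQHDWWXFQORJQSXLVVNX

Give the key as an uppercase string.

PTCARHTA

  i= 0: E-P = 15 → P
  i= 1: S-Z = 19 → T
  i= 2: O-M =  2 → C
  i= 3: O-O =  0 → A
  i= 4: F-O = 17 → R
  i= 5: H-A =  7 → H
  i= 6: N-U = 19 → T
  i= 7: C-C =  0 → A
  i= 8: Y-J = 15 → P
  i= 9: F-M = 19 → T
  i=10: O-M =  2 → C
  i=11: C-C =  0 → A
  i=12: A-J = 17 → R
  i=13: V-O =  7 → H
  i=14: Q-X = 19 → T
  i=15: B-B =  0 → A
  i=16: Q-B = 15 → P
  i=17: H-O = 19 → T
  i=18: D-B =  2 → C
  i=19: W-W =  0 → A
  i=20: W-F = 17 → R
  i=21: X-Q =  7 → H
  i=22: F-M = 19 → T
  i=23: Q-Q =  0 → A
  i=24: O-Z = 15 → P
  i=25: R-Y = 19 → T
  i=26: J-H =  2 → C
  i=27: Q-Q =  0 → A
  i=28: S-B = 17 → R
  i=29: X-Q =  7 → H
  i=30: L-S = 19 → T
  i=31: V-V =  0 → A
  i=32: V-G = 15 → P
  i=33: N-U = 19 → T
  i=34: X-V =  2 → C
  shifts repeat with period 8: PTCARHTA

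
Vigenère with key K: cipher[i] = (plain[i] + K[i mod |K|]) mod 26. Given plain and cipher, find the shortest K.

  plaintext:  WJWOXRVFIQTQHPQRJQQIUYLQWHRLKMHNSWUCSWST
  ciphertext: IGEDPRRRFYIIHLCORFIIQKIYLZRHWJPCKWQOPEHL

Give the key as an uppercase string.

  i= 0: I-W = 12 → M
  i= 1: G-J = 23 → X
  i= 2: E-W =  8 → I
  i= 3: D-O = 15 → P
  i= 4: P-X = 18 → S
  i= 5: R-R =  0 → A
  i= 6: R-V = 22 → W
  i= 7: R-F = 12 → M
  i= 8: F-I = 23 → X
  i= 9: Y-Q =  8 → I
  i=10: I-T = 15 → P
  i=11: I-Q = 18 → S
  i=12: H-H =  0 → A
  i=13: L-P = 22 → W
  i=14: C-Q = 12 → M
  i=15: O-R = 23 → X
  i=16: R-J =  8 → I
  i=17: F-Q = 15 → P
  i=18: I-Q = 18 → S
  i=19: I-I =  0 → A
  i=20: Q-U = 22 → W
  i=21: K-Y = 12 → M
  i=22: I-L = 23 → X
  i=23: Y-Q =  8 → I
  i=24: L-W = 15 → P
  i=25: Z-H = 18 → S
  i=26: R-R =  0 → A
  i=27: H-L = 22 → W
  i=28: W-K = 12 → M
  i=29: J-M = 23 → X
  i=30: P-H =  8 → I
  i=31: C-N = 15 → P
  i=32: K-S = 18 → S
  i=33: W-W =  0 → A
  i=34: Q-U = 22 → W
  i=35: O-C = 12 → M
  i=36: P-S = 23 → X
  i=37: E-W =  8 → I
  i=38: H-S = 15 → P
  i=39: L-T = 18 → S
  shifts repeat with period 7: MXIPSAW

MXIPSAW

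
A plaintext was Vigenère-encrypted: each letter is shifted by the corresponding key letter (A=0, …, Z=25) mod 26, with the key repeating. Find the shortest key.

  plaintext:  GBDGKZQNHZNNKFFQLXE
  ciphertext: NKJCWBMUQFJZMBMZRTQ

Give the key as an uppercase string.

  i= 0: N-G =  7 → H
  i= 1: K-B =  9 → J
  i= 2: J-D =  6 → G
  i= 3: C-G = 22 → W
  i= 4: W-K = 12 → M
  i= 5: B-Z =  2 → C
  i= 6: M-Q = 22 → W
  i= 7: U-N =  7 → H
  i= 8: Q-H =  9 → J
  i= 9: F-Z =  6 → G
  i=10: J-N = 22 → W
  i=11: Z-N = 12 → M
  i=12: M-K =  2 → C
  i=13: B-F = 22 → W
  i=14: M-F =  7 → H
  i=15: Z-Q =  9 → J
  i=16: R-L =  6 → G
  i=17: T-X = 22 → W
  i=18: Q-E = 12 → M
  shifts repeat with period 7: HJGWMCW

HJGWMCW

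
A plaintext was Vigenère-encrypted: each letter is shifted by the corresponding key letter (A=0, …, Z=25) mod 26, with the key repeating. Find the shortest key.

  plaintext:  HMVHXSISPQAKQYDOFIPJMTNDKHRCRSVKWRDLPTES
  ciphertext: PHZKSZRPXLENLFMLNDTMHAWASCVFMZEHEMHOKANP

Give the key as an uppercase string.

  i= 0: P-H =  8 → I
  i= 1: H-M = 21 → V
  i= 2: Z-V =  4 → E
  i= 3: K-H =  3 → D
  i= 4: S-X = 21 → V
  i= 5: Z-S =  7 → H
  i= 6: R-I =  9 → J
  i= 7: P-S = 23 → X
  i= 8: X-P =  8 → I
  i= 9: L-Q = 21 → V
  i=10: E-A =  4 → E
  i=11: N-K =  3 → D
  i=12: L-Q = 21 → V
  i=13: F-Y =  7 → H
  i=14: M-D =  9 → J
  i=15: L-O = 23 → X
  i=16: N-F =  8 → I
  i=17: D-I = 21 → V
  i=18: T-P =  4 → E
  i=19: M-J =  3 → D
  i=20: H-M = 21 → V
  i=21: A-T =  7 → H
  i=22: W-N =  9 → J
  i=23: A-D = 23 → X
  i=24: S-K =  8 → I
  i=25: C-H = 21 → V
  i=26: V-R =  4 → E
  i=27: F-C =  3 → D
  i=28: M-R = 21 → V
  i=29: Z-S =  7 → H
  i=30: E-V =  9 → J
  i=31: H-K = 23 → X
  i=32: E-W =  8 → I
  i=33: M-R = 21 → V
  i=34: H-D =  4 → E
  i=35: O-L =  3 → D
  i=36: K-P = 21 → V
  i=37: A-T =  7 → H
  i=38: N-E =  9 → J
  i=39: P-S = 23 → X
  shifts repeat with period 8: IVEDVHJX

IVEDVHJX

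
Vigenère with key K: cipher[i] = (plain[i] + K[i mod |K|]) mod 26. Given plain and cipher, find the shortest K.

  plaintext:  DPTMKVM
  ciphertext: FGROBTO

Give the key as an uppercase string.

  i= 0: F-D =  2 → C
  i= 1: G-P = 17 → R
  i= 2: R-T = 24 → Y
  i= 3: O-M =  2 → C
  i= 4: B-K = 17 → R
  i= 5: T-V = 24 → Y
  i= 6: O-M =  2 → C
  shifts repeat with period 3: CRY

CRY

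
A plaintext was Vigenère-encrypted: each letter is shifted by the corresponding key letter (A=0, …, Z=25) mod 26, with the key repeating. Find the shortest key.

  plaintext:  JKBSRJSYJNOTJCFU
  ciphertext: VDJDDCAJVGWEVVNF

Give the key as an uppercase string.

  i= 0: V-J = 12 → M
  i= 1: D-K = 19 → T
  i= 2: J-B =  8 → I
  i= 3: D-S = 11 → L
  i= 4: D-R = 12 → M
  i= 5: C-J = 19 → T
  i= 6: A-S =  8 → I
  i= 7: J-Y = 11 → L
  i= 8: V-J = 12 → M
  i= 9: G-N = 19 → T
  i=10: W-O =  8 → I
  i=11: E-T = 11 → L
  i=12: V-J = 12 → M
  i=13: V-C = 19 → T
  i=14: N-F =  8 → I
  i=15: F-U = 11 → L
  shifts repeat with period 4: MTIL

MTIL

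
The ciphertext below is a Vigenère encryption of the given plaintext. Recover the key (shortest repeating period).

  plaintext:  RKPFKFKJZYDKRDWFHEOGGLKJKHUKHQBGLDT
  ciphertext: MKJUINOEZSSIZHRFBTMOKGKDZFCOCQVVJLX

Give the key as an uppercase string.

VAUPYIE

  i= 0: M-R = 21 → V
  i= 1: K-K =  0 → A
  i= 2: J-P = 20 → U
  i= 3: U-F = 15 → P
  i= 4: I-K = 24 → Y
  i= 5: N-F =  8 → I
  i= 6: O-K =  4 → E
  i= 7: E-J = 21 → V
  i= 8: Z-Z =  0 → A
  i= 9: S-Y = 20 → U
  i=10: S-D = 15 → P
  i=11: I-K = 24 → Y
  i=12: Z-R =  8 → I
  i=13: H-D =  4 → E
  i=14: R-W = 21 → V
  i=15: F-F =  0 → A
  i=16: B-H = 20 → U
  i=17: T-E = 15 → P
  i=18: M-O = 24 → Y
  i=19: O-G =  8 → I
  i=20: K-G =  4 → E
  i=21: G-L = 21 → V
  i=22: K-K =  0 → A
  i=23: D-J = 20 → U
  i=24: Z-K = 15 → P
  i=25: F-H = 24 → Y
  i=26: C-U =  8 → I
  i=27: O-K =  4 → E
  i=28: C-H = 21 → V
  i=29: Q-Q =  0 → A
  i=30: V-B = 20 → U
  i=31: V-G = 15 → P
  i=32: J-L = 24 → Y
  i=33: L-D =  8 → I
  i=34: X-T =  4 → E
  shifts repeat with period 7: VAUPYIE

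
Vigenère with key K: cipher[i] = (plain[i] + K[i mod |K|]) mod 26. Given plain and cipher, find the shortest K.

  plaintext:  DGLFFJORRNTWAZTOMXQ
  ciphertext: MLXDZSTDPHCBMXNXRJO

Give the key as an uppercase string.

  i= 0: M-D =  9 → J
  i= 1: L-G =  5 → F
  i= 2: X-L = 12 → M
  i= 3: D-F = 24 → Y
  i= 4: Z-F = 20 → U
  i= 5: S-J =  9 → J
  i= 6: T-O =  5 → F
  i= 7: D-R = 12 → M
  i= 8: P-R = 24 → Y
  i= 9: H-N = 20 → U
  i=10: C-T =  9 → J
  i=11: B-W =  5 → F
  i=12: M-A = 12 → M
  i=13: X-Z = 24 → Y
  i=14: N-T = 20 → U
  i=15: X-O =  9 → J
  i=16: R-M =  5 → F
  i=17: J-X = 12 → M
  i=18: O-Q = 24 → Y
  shifts repeat with period 5: JFMYU

JFMYU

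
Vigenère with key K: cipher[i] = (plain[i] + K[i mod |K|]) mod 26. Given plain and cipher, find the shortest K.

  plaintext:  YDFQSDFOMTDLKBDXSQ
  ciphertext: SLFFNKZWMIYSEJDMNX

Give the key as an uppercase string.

  i= 0: S-Y = 20 → U
  i= 1: L-D =  8 → I
  i= 2: F-F =  0 → A
  i= 3: F-Q = 15 → P
  i= 4: N-S = 21 → V
  i= 5: K-D =  7 → H
  i= 6: Z-F = 20 → U
  i= 7: W-O =  8 → I
  i= 8: M-M =  0 → A
  i= 9: I-T = 15 → P
  i=10: Y-D = 21 → V
  i=11: S-L =  7 → H
  i=12: E-K = 20 → U
  i=13: J-B =  8 → I
  i=14: D-D =  0 → A
  i=15: M-X = 15 → P
  i=16: N-S = 21 → V
  i=17: X-Q =  7 → H
  shifts repeat with period 6: UIAPVH

UIAPVH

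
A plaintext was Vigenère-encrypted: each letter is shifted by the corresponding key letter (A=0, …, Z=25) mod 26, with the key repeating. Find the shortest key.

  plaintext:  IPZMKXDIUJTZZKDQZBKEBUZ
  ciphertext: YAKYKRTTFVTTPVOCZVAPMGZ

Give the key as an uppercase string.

  i= 0: Y-I = 16 → Q
  i= 1: A-P = 11 → L
  i= 2: K-Z = 11 → L
  i= 3: Y-M = 12 → M
  i= 4: K-K =  0 → A
  i= 5: R-X = 20 → U
  i= 6: T-D = 16 → Q
  i= 7: T-I = 11 → L
  i= 8: F-U = 11 → L
  i= 9: V-J = 12 → M
  i=10: T-T =  0 → A
  i=11: T-Z = 20 → U
  i=12: P-Z = 16 → Q
  i=13: V-K = 11 → L
  i=14: O-D = 11 → L
  i=15: C-Q = 12 → M
  i=16: Z-Z =  0 → A
  i=17: V-B = 20 → U
  i=18: A-K = 16 → Q
  i=19: P-E = 11 → L
  i=20: M-B = 11 → L
  i=21: G-U = 12 → M
  i=22: Z-Z =  0 → A
  shifts repeat with period 6: QLLMAU

QLLMAU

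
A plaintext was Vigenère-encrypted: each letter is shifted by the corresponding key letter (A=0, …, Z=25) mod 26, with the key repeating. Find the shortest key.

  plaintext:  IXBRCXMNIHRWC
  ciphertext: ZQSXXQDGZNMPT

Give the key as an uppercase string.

RTRGVT

  i= 0: Z-I = 17 → R
  i= 1: Q-X = 19 → T
  i= 2: S-B = 17 → R
  i= 3: X-R =  6 → G
  i= 4: X-C = 21 → V
  i= 5: Q-X = 19 → T
  i= 6: D-M = 17 → R
  i= 7: G-N = 19 → T
  i= 8: Z-I = 17 → R
  i= 9: N-H =  6 → G
  i=10: M-R = 21 → V
  i=11: P-W = 19 → T
  i=12: T-C = 17 → R
  shifts repeat with period 6: RTRGVT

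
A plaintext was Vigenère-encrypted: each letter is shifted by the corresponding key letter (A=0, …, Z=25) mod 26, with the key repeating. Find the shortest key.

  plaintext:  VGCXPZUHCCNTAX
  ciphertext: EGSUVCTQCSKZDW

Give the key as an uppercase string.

  i= 0: E-V =  9 → J
  i= 1: G-G =  0 → A
  i= 2: S-C = 16 → Q
  i= 3: U-X = 23 → X
  i= 4: V-P =  6 → G
  i= 5: C-Z =  3 → D
  i= 6: T-U = 25 → Z
  i= 7: Q-H =  9 → J
  i= 8: C-C =  0 → A
  i= 9: S-C = 16 → Q
  i=10: K-N = 23 → X
  i=11: Z-T =  6 → G
  i=12: D-A =  3 → D
  i=13: W-X = 25 → Z
  shifts repeat with period 7: JAQXGDZ

JAQXGDZ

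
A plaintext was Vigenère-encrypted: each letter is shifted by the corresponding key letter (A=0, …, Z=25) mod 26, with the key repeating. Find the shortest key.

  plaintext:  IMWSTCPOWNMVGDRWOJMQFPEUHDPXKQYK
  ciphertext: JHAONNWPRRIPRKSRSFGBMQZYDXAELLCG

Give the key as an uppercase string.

BVEWULH

  i= 0: J-I =  1 → B
  i= 1: H-M = 21 → V
  i= 2: A-W =  4 → E
  i= 3: O-S = 22 → W
  i= 4: N-T = 20 → U
  i= 5: N-C = 11 → L
  i= 6: W-P =  7 → H
  i= 7: P-O =  1 → B
  i= 8: R-W = 21 → V
  i= 9: R-N =  4 → E
  i=10: I-M = 22 → W
  i=11: P-V = 20 → U
  i=12: R-G = 11 → L
  i=13: K-D =  7 → H
  i=14: S-R =  1 → B
  i=15: R-W = 21 → V
  i=16: S-O =  4 → E
  i=17: F-J = 22 → W
  i=18: G-M = 20 → U
  i=19: B-Q = 11 → L
  i=20: M-F =  7 → H
  i=21: Q-P =  1 → B
  i=22: Z-E = 21 → V
  i=23: Y-U =  4 → E
  i=24: D-H = 22 → W
  i=25: X-D = 20 → U
  i=26: A-P = 11 → L
  i=27: E-X =  7 → H
  i=28: L-K =  1 → B
  i=29: L-Q = 21 → V
  i=30: C-Y =  4 → E
  i=31: G-K = 22 → W
  shifts repeat with period 7: BVEWULH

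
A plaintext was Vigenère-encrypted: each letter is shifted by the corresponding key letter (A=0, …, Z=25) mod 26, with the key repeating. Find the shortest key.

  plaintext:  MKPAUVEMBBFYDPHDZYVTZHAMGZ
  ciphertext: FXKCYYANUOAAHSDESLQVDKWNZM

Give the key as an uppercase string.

  i= 0: F-M = 19 → T
  i= 1: X-K = 13 → N
  i= 2: K-P = 21 → V
  i= 3: C-A =  2 → C
  i= 4: Y-U =  4 → E
  i= 5: Y-V =  3 → D
  i= 6: A-E = 22 → W
  i= 7: N-M =  1 → B
  i= 8: U-B = 19 → T
  i= 9: O-B = 13 → N
  i=10: A-F = 21 → V
  i=11: A-Y =  2 → C
  i=12: H-D =  4 → E
  i=13: S-P =  3 → D
  i=14: D-H = 22 → W
  i=15: E-D =  1 → B
  i=16: S-Z = 19 → T
  i=17: L-Y = 13 → N
  i=18: Q-V = 21 → V
  i=19: V-T =  2 → C
  i=20: D-Z =  4 → E
  i=21: K-H =  3 → D
  i=22: W-A = 22 → W
  i=23: N-M =  1 → B
  i=24: Z-G = 19 → T
  i=25: M-Z = 13 → N
  shifts repeat with period 8: TNVCEDWB

TNVCEDWB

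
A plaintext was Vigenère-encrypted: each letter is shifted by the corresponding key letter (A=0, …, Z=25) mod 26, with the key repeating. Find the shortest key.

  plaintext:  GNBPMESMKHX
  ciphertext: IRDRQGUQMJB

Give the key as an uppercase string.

CEC

  i= 0: I-G =  2 → C
  i= 1: R-N =  4 → E
  i= 2: D-B =  2 → C
  i= 3: R-P =  2 → C
  i= 4: Q-M =  4 → E
  i= 5: G-E =  2 → C
  i= 6: U-S =  2 → C
  i= 7: Q-M =  4 → E
  i= 8: M-K =  2 → C
  i= 9: J-H =  2 → C
  i=10: B-X =  4 → E
  shifts repeat with period 3: CEC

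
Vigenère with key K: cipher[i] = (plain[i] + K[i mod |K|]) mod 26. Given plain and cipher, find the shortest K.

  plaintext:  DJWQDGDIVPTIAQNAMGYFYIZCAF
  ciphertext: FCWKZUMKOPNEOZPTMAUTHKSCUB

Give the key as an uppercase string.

  i= 0: F-D =  2 → C
  i= 1: C-J = 19 → T
  i= 2: W-W =  0 → A
  i= 3: K-Q = 20 → U
  i= 4: Z-D = 22 → W
  i= 5: U-G = 14 → O
  i= 6: M-D =  9 → J
  i= 7: K-I =  2 → C
  i= 8: O-V = 19 → T
  i= 9: P-P =  0 → A
  i=10: N-T = 20 → U
  i=11: E-I = 22 → W
  i=12: O-A = 14 → O
  i=13: Z-Q =  9 → J
  i=14: P-N =  2 → C
  i=15: T-A = 19 → T
  i=16: M-M =  0 → A
  i=17: A-G = 20 → U
  i=18: U-Y = 22 → W
  i=19: T-F = 14 → O
  i=20: H-Y =  9 → J
  i=21: K-I =  2 → C
  i=22: S-Z = 19 → T
  i=23: C-C =  0 → A
  i=24: U-A = 20 → U
  i=25: B-F = 22 → W
  shifts repeat with period 7: CTAUWOJ

CTAUWOJ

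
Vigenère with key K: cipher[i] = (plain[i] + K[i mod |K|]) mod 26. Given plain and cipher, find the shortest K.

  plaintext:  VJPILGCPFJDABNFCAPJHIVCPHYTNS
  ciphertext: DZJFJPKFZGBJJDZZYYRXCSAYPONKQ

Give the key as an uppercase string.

IQUXYJ

  i= 0: D-V =  8 → I
  i= 1: Z-J = 16 → Q
  i= 2: J-P = 20 → U
  i= 3: F-I = 23 → X
  i= 4: J-L = 24 → Y
  i= 5: P-G =  9 → J
  i= 6: K-C =  8 → I
  i= 7: F-P = 16 → Q
  i= 8: Z-F = 20 → U
  i= 9: G-J = 23 → X
  i=10: B-D = 24 → Y
  i=11: J-A =  9 → J
  i=12: J-B =  8 → I
  i=13: D-N = 16 → Q
  i=14: Z-F = 20 → U
  i=15: Z-C = 23 → X
  i=16: Y-A = 24 → Y
  i=17: Y-P =  9 → J
  i=18: R-J =  8 → I
  i=19: X-H = 16 → Q
  i=20: C-I = 20 → U
  i=21: S-V = 23 → X
  i=22: A-C = 24 → Y
  i=23: Y-P =  9 → J
  i=24: P-H =  8 → I
  i=25: O-Y = 16 → Q
  i=26: N-T = 20 → U
  i=27: K-N = 23 → X
  i=28: Q-S = 24 → Y
  shifts repeat with period 6: IQUXYJ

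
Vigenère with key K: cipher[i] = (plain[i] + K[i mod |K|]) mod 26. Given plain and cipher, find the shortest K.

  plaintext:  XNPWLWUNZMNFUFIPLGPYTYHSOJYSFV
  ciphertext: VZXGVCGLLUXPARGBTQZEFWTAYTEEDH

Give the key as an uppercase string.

  i= 0: V-X = 24 → Y
  i= 1: Z-N = 12 → M
  i= 2: X-P =  8 → I
  i= 3: G-W = 10 → K
  i= 4: V-L = 10 → K
  i= 5: C-W =  6 → G
  i= 6: G-U = 12 → M
  i= 7: L-N = 24 → Y
  i= 8: L-Z = 12 → M
  i= 9: U-M =  8 → I
  i=10: X-N = 10 → K
  i=11: P-F = 10 → K
  i=12: A-U =  6 → G
  i=13: R-F = 12 → M
  i=14: G-I = 24 → Y
  i=15: B-P = 12 → M
  i=16: T-L =  8 → I
  i=17: Q-G = 10 → K
  i=18: Z-P = 10 → K
  i=19: E-Y =  6 → G
  i=20: F-T = 12 → M
  i=21: W-Y = 24 → Y
  i=22: T-H = 12 → M
  i=23: A-S =  8 → I
  i=24: Y-O = 10 → K
  i=25: T-J = 10 → K
  i=26: E-Y =  6 → G
  i=27: E-S = 12 → M
  i=28: D-F = 24 → Y
  i=29: H-V = 12 → M
  shifts repeat with period 7: YMIKKGM

YMIKKGM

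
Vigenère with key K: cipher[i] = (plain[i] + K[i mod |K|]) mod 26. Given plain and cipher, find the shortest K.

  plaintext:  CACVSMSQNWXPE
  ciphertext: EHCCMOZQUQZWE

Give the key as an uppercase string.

CHAHU

  i= 0: E-C =  2 → C
  i= 1: H-A =  7 → H
  i= 2: C-C =  0 → A
  i= 3: C-V =  7 → H
  i= 4: M-S = 20 → U
  i= 5: O-M =  2 → C
  i= 6: Z-S =  7 → H
  i= 7: Q-Q =  0 → A
  i= 8: U-N =  7 → H
  i= 9: Q-W = 20 → U
  i=10: Z-X =  2 → C
  i=11: W-P =  7 → H
  i=12: E-E =  0 → A
  shifts repeat with period 5: CHAHU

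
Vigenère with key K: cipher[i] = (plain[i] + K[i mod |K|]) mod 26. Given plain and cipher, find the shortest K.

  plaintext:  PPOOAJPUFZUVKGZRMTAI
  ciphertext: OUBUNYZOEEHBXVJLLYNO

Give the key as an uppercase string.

ZFNGNPKU

  i= 0: O-P = 25 → Z
  i= 1: U-P =  5 → F
  i= 2: B-O = 13 → N
  i= 3: U-O =  6 → G
  i= 4: N-A = 13 → N
  i= 5: Y-J = 15 → P
  i= 6: Z-P = 10 → K
  i= 7: O-U = 20 → U
  i= 8: E-F = 25 → Z
  i= 9: E-Z =  5 → F
  i=10: H-U = 13 → N
  i=11: B-V =  6 → G
  i=12: X-K = 13 → N
  i=13: V-G = 15 → P
  i=14: J-Z = 10 → K
  i=15: L-R = 20 → U
  i=16: L-M = 25 → Z
  i=17: Y-T =  5 → F
  i=18: N-A = 13 → N
  i=19: O-I =  6 → G
  shifts repeat with period 8: ZFNGNPKU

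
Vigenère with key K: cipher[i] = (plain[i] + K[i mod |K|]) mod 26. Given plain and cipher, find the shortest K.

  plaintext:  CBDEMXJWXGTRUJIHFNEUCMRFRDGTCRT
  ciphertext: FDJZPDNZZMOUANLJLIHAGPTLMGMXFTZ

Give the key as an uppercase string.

DCGVDGE

  i= 0: F-C =  3 → D
  i= 1: D-B =  2 → C
  i= 2: J-D =  6 → G
  i= 3: Z-E = 21 → V
  i= 4: P-M =  3 → D
  i= 5: D-X =  6 → G
  i= 6: N-J =  4 → E
  i= 7: Z-W =  3 → D
  i= 8: Z-X =  2 → C
  i= 9: M-G =  6 → G
  i=10: O-T = 21 → V
  i=11: U-R =  3 → D
  i=12: A-U =  6 → G
  i=13: N-J =  4 → E
  i=14: L-I =  3 → D
  i=15: J-H =  2 → C
  i=16: L-F =  6 → G
  i=17: I-N = 21 → V
  i=18: H-E =  3 → D
  i=19: A-U =  6 → G
  i=20: G-C =  4 → E
  i=21: P-M =  3 → D
  i=22: T-R =  2 → C
  i=23: L-F =  6 → G
  i=24: M-R = 21 → V
  i=25: G-D =  3 → D
  i=26: M-G =  6 → G
  i=27: X-T =  4 → E
  i=28: F-C =  3 → D
  i=29: T-R =  2 → C
  i=30: Z-T =  6 → G
  shifts repeat with period 7: DCGVDGE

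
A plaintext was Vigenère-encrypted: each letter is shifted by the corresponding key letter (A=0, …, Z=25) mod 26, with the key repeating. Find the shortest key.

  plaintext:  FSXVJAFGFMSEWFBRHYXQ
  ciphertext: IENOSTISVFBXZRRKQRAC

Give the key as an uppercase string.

  i= 0: I-F =  3 → D
  i= 1: E-S = 12 → M
  i= 2: N-X = 16 → Q
  i= 3: O-V = 19 → T
  i= 4: S-J =  9 → J
  i= 5: T-A = 19 → T
  i= 6: I-F =  3 → D
  i= 7: S-G = 12 → M
  i= 8: V-F = 16 → Q
  i= 9: F-M = 19 → T
  i=10: B-S =  9 → J
  i=11: X-E = 19 → T
  i=12: Z-W =  3 → D
  i=13: R-F = 12 → M
  i=14: R-B = 16 → Q
  i=15: K-R = 19 → T
  i=16: Q-H =  9 → J
  i=17: R-Y = 19 → T
  i=18: A-X =  3 → D
  i=19: C-Q = 12 → M
  shifts repeat with period 6: DMQTJT

DMQTJT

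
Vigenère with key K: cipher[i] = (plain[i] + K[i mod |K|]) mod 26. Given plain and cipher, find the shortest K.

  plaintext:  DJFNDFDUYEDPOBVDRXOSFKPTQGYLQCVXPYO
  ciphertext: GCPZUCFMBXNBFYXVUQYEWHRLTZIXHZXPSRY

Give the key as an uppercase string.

  i= 0: G-D =  3 → D
  i= 1: C-J = 19 → T
  i= 2: P-F = 10 → K
  i= 3: Z-N = 12 → M
  i= 4: U-D = 17 → R
  i= 5: C-F = 23 → X
  i= 6: F-D =  2 → C
  i= 7: M-U = 18 → S
  i= 8: B-Y =  3 → D
  i= 9: X-E = 19 → T
  i=10: N-D = 10 → K
  i=11: B-P = 12 → M
  i=12: F-O = 17 → R
  i=13: Y-B = 23 → X
  i=14: X-V =  2 → C
  i=15: V-D = 18 → S
  i=16: U-R =  3 → D
  i=17: Q-X = 19 → T
  i=18: Y-O = 10 → K
  i=19: E-S = 12 → M
  i=20: W-F = 17 → R
  i=21: H-K = 23 → X
  i=22: R-P =  2 → C
  i=23: L-T = 18 → S
  i=24: T-Q =  3 → D
  i=25: Z-G = 19 → T
  i=26: I-Y = 10 → K
  i=27: X-L = 12 → M
  i=28: H-Q = 17 → R
  i=29: Z-C = 23 → X
  i=30: X-V =  2 → C
  i=31: P-X = 18 → S
  i=32: S-P =  3 → D
  i=33: R-Y = 19 → T
  i=34: Y-O = 10 → K
  shifts repeat with period 8: DTKMRXCS

DTKMRXCS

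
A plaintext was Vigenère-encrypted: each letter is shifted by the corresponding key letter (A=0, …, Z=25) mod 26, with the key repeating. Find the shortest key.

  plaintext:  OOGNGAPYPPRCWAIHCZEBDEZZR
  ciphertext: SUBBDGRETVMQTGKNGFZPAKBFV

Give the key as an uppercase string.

EGVOXGCG

  i= 0: S-O =  4 → E
  i= 1: U-O =  6 → G
  i= 2: B-G = 21 → V
  i= 3: B-N = 14 → O
  i= 4: D-G = 23 → X
  i= 5: G-A =  6 → G
  i= 6: R-P =  2 → C
  i= 7: E-Y =  6 → G
  i= 8: T-P =  4 → E
  i= 9: V-P =  6 → G
  i=10: M-R = 21 → V
  i=11: Q-C = 14 → O
  i=12: T-W = 23 → X
  i=13: G-A =  6 → G
  i=14: K-I =  2 → C
  i=15: N-H =  6 → G
  i=16: G-C =  4 → E
  i=17: F-Z =  6 → G
  i=18: Z-E = 21 → V
  i=19: P-B = 14 → O
  i=20: A-D = 23 → X
  i=21: K-E =  6 → G
  i=22: B-Z =  2 → C
  i=23: F-Z =  6 → G
  i=24: V-R =  4 → E
  shifts repeat with period 8: EGVOXGCG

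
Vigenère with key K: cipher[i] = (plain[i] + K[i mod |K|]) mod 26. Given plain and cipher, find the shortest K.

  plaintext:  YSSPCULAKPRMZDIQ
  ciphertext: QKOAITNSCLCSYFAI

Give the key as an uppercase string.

SSWLGZC

  i= 0: Q-Y = 18 → S
  i= 1: K-S = 18 → S
  i= 2: O-S = 22 → W
  i= 3: A-P = 11 → L
  i= 4: I-C =  6 → G
  i= 5: T-U = 25 → Z
  i= 6: N-L =  2 → C
  i= 7: S-A = 18 → S
  i= 8: C-K = 18 → S
  i= 9: L-P = 22 → W
  i=10: C-R = 11 → L
  i=11: S-M =  6 → G
  i=12: Y-Z = 25 → Z
  i=13: F-D =  2 → C
  i=14: A-I = 18 → S
  i=15: I-Q = 18 → S
  shifts repeat with period 7: SSWLGZC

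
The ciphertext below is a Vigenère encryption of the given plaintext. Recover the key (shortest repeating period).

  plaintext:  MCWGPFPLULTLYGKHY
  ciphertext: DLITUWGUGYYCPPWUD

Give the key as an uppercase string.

RJMNFR

  i= 0: D-M = 17 → R
  i= 1: L-C =  9 → J
  i= 2: I-W = 12 → M
  i= 3: T-G = 13 → N
  i= 4: U-P =  5 → F
  i= 5: W-F = 17 → R
  i= 6: G-P = 17 → R
  i= 7: U-L =  9 → J
  i= 8: G-U = 12 → M
  i= 9: Y-L = 13 → N
  i=10: Y-T =  5 → F
  i=11: C-L = 17 → R
  i=12: P-Y = 17 → R
  i=13: P-G =  9 → J
  i=14: W-K = 12 → M
  i=15: U-H = 13 → N
  i=16: D-Y =  5 → F
  shifts repeat with period 6: RJMNFR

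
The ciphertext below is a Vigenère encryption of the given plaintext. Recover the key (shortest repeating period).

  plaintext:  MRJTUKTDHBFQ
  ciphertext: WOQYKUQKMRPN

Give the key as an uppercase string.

  i= 0: W-M = 10 → K
  i= 1: O-R = 23 → X
  i= 2: Q-J =  7 → H
  i= 3: Y-T =  5 → F
  i= 4: K-U = 16 → Q
  i= 5: U-K = 10 → K
  i= 6: Q-T = 23 → X
  i= 7: K-D =  7 → H
  i= 8: M-H =  5 → F
  i= 9: R-B = 16 → Q
  i=10: P-F = 10 → K
  i=11: N-Q = 23 → X
  shifts repeat with period 5: KXHFQ

KXHFQ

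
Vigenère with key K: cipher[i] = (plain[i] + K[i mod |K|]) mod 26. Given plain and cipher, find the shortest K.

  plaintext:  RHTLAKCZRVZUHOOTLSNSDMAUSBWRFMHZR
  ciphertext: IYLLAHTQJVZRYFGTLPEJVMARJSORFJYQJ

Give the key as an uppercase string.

RRSAAX

  i= 0: I-R = 17 → R
  i= 1: Y-H = 17 → R
  i= 2: L-T = 18 → S
  i= 3: L-L =  0 → A
  i= 4: A-A =  0 → A
  i= 5: H-K = 23 → X
  i= 6: T-C = 17 → R
  i= 7: Q-Z = 17 → R
  i= 8: J-R = 18 → S
  i= 9: V-V =  0 → A
  i=10: Z-Z =  0 → A
  i=11: R-U = 23 → X
  i=12: Y-H = 17 → R
  i=13: F-O = 17 → R
  i=14: G-O = 18 → S
  i=15: T-T =  0 → A
  i=16: L-L =  0 → A
  i=17: P-S = 23 → X
  i=18: E-N = 17 → R
  i=19: J-S = 17 → R
  i=20: V-D = 18 → S
  i=21: M-M =  0 → A
  i=22: A-A =  0 → A
  i=23: R-U = 23 → X
  i=24: J-S = 17 → R
  i=25: S-B = 17 → R
  i=26: O-W = 18 → S
  i=27: R-R =  0 → A
  i=28: F-F =  0 → A
  i=29: J-M = 23 → X
  i=30: Y-H = 17 → R
  i=31: Q-Z = 17 → R
  i=32: J-R = 18 → S
  shifts repeat with period 6: RRSAAX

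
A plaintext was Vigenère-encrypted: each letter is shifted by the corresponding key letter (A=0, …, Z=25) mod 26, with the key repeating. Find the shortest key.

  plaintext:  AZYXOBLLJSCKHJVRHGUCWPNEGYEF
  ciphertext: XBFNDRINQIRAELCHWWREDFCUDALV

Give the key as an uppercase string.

XCHQPQ

  i= 0: X-A = 23 → X
  i= 1: B-Z =  2 → C
  i= 2: F-Y =  7 → H
  i= 3: N-X = 16 → Q
  i= 4: D-O = 15 → P
  i= 5: R-B = 16 → Q
  i= 6: I-L = 23 → X
  i= 7: N-L =  2 → C
  i= 8: Q-J =  7 → H
  i= 9: I-S = 16 → Q
  i=10: R-C = 15 → P
  i=11: A-K = 16 → Q
  i=12: E-H = 23 → X
  i=13: L-J =  2 → C
  i=14: C-V =  7 → H
  i=15: H-R = 16 → Q
  i=16: W-H = 15 → P
  i=17: W-G = 16 → Q
  i=18: R-U = 23 → X
  i=19: E-C =  2 → C
  i=20: D-W =  7 → H
  i=21: F-P = 16 → Q
  i=22: C-N = 15 → P
  i=23: U-E = 16 → Q
  i=24: D-G = 23 → X
  i=25: A-Y =  2 → C
  i=26: L-E =  7 → H
  i=27: V-F = 16 → Q
  shifts repeat with period 6: XCHQPQ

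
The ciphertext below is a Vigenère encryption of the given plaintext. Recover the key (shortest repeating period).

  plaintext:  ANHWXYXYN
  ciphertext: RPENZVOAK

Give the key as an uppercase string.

RCX

  i= 0: R-A = 17 → R
  i= 1: P-N =  2 → C
  i= 2: E-H = 23 → X
  i= 3: N-W = 17 → R
  i= 4: Z-X =  2 → C
  i= 5: V-Y = 23 → X
  i= 6: O-X = 17 → R
  i= 7: A-Y =  2 → C
  i= 8: K-N = 23 → X
  shifts repeat with period 3: RCX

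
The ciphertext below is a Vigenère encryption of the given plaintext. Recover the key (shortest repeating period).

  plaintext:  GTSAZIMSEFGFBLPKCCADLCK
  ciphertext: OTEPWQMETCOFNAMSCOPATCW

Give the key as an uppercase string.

IAMPX

  i= 0: O-G =  8 → I
  i= 1: T-T =  0 → A
  i= 2: E-S = 12 → M
  i= 3: P-A = 15 → P
  i= 4: W-Z = 23 → X
  i= 5: Q-I =  8 → I
  i= 6: M-M =  0 → A
  i= 7: E-S = 12 → M
  i= 8: T-E = 15 → P
  i= 9: C-F = 23 → X
  i=10: O-G =  8 → I
  i=11: F-F =  0 → A
  i=12: N-B = 12 → M
  i=13: A-L = 15 → P
  i=14: M-P = 23 → X
  i=15: S-K =  8 → I
  i=16: C-C =  0 → A
  i=17: O-C = 12 → M
  i=18: P-A = 15 → P
  i=19: A-D = 23 → X
  i=20: T-L =  8 → I
  i=21: C-C =  0 → A
  i=22: W-K = 12 → M
  shifts repeat with period 5: IAMPX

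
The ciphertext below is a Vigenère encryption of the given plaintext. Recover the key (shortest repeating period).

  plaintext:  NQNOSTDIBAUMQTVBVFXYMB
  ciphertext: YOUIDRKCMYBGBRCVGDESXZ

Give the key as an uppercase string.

LYHU

  i= 0: Y-N = 11 → L
  i= 1: O-Q = 24 → Y
  i= 2: U-N =  7 → H
  i= 3: I-O = 20 → U
  i= 4: D-S = 11 → L
  i= 5: R-T = 24 → Y
  i= 6: K-D =  7 → H
  i= 7: C-I = 20 → U
  i= 8: M-B = 11 → L
  i= 9: Y-A = 24 → Y
  i=10: B-U =  7 → H
  i=11: G-M = 20 → U
  i=12: B-Q = 11 → L
  i=13: R-T = 24 → Y
  i=14: C-V =  7 → H
  i=15: V-B = 20 → U
  i=16: G-V = 11 → L
  i=17: D-F = 24 → Y
  i=18: E-X =  7 → H
  i=19: S-Y = 20 → U
  i=20: X-M = 11 → L
  i=21: Z-B = 24 → Y
  shifts repeat with period 4: LYHU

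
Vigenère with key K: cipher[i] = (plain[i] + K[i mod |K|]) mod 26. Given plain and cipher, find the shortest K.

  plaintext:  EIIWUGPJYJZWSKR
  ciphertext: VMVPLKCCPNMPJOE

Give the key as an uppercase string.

RENT

  i= 0: V-E = 17 → R
  i= 1: M-I =  4 → E
  i= 2: V-I = 13 → N
  i= 3: P-W = 19 → T
  i= 4: L-U = 17 → R
  i= 5: K-G =  4 → E
  i= 6: C-P = 13 → N
  i= 7: C-J = 19 → T
  i= 8: P-Y = 17 → R
  i= 9: N-J =  4 → E
  i=10: M-Z = 13 → N
  i=11: P-W = 19 → T
  i=12: J-S = 17 → R
  i=13: O-K =  4 → E
  i=14: E-R = 13 → N
  shifts repeat with period 4: RENT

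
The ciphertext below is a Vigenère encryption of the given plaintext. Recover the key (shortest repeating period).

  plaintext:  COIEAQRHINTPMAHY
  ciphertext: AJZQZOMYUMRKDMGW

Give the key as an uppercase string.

YVRMZ

  i= 0: A-C = 24 → Y
  i= 1: J-O = 21 → V
  i= 2: Z-I = 17 → R
  i= 3: Q-E = 12 → M
  i= 4: Z-A = 25 → Z
  i= 5: O-Q = 24 → Y
  i= 6: M-R = 21 → V
  i= 7: Y-H = 17 → R
  i= 8: U-I = 12 → M
  i= 9: M-N = 25 → Z
  i=10: R-T = 24 → Y
  i=11: K-P = 21 → V
  i=12: D-M = 17 → R
  i=13: M-A = 12 → M
  i=14: G-H = 25 → Z
  i=15: W-Y = 24 → Y
  shifts repeat with period 5: YVRMZ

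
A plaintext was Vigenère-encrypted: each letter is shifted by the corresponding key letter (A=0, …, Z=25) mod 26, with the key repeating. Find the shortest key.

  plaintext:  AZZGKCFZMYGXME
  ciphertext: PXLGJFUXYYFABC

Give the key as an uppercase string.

PYMAZD

  i= 0: P-A = 15 → P
  i= 1: X-Z = 24 → Y
  i= 2: L-Z = 12 → M
  i= 3: G-G =  0 → A
  i= 4: J-K = 25 → Z
  i= 5: F-C =  3 → D
  i= 6: U-F = 15 → P
  i= 7: X-Z = 24 → Y
  i= 8: Y-M = 12 → M
  i= 9: Y-Y =  0 → A
  i=10: F-G = 25 → Z
  i=11: A-X =  3 → D
  i=12: B-M = 15 → P
  i=13: C-E = 24 → Y
  shifts repeat with period 6: PYMAZD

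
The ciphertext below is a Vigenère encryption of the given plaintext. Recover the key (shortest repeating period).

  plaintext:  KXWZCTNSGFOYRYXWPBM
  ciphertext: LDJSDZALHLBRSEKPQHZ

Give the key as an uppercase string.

  i= 0: L-K =  1 → B
  i= 1: D-X =  6 → G
  i= 2: J-W = 13 → N
  i= 3: S-Z = 19 → T
  i= 4: D-C =  1 → B
  i= 5: Z-T =  6 → G
  i= 6: A-N = 13 → N
  i= 7: L-S = 19 → T
  i= 8: H-G =  1 → B
  i= 9: L-F =  6 → G
  i=10: B-O = 13 → N
  i=11: R-Y = 19 → T
  i=12: S-R =  1 → B
  i=13: E-Y =  6 → G
  i=14: K-X = 13 → N
  i=15: P-W = 19 → T
  i=16: Q-P =  1 → B
  i=17: H-B =  6 → G
  i=18: Z-M = 13 → N
  shifts repeat with period 4: BGNT

BGNT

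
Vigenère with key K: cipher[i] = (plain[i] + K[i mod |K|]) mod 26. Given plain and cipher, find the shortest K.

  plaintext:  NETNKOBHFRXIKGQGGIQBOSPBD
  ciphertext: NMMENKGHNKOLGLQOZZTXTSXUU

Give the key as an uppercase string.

  i= 0: N-N =  0 → A
  i= 1: M-E =  8 → I
  i= 2: M-T = 19 → T
  i= 3: E-N = 17 → R
  i= 4: N-K =  3 → D
  i= 5: K-O = 22 → W
  i= 6: G-B =  5 → F
  i= 7: H-H =  0 → A
  i= 8: N-F =  8 → I
  i= 9: K-R = 19 → T
  i=10: O-X = 17 → R
  i=11: L-I =  3 → D
  i=12: G-K = 22 → W
  i=13: L-G =  5 → F
  i=14: Q-Q =  0 → A
  i=15: O-G =  8 → I
  i=16: Z-G = 19 → T
  i=17: Z-I = 17 → R
  i=18: T-Q =  3 → D
  i=19: X-B = 22 → W
  i=20: T-O =  5 → F
  i=21: S-S =  0 → A
  i=22: X-P =  8 → I
  i=23: U-B = 19 → T
  i=24: U-D = 17 → R
  shifts repeat with period 7: AITRDWF

AITRDWF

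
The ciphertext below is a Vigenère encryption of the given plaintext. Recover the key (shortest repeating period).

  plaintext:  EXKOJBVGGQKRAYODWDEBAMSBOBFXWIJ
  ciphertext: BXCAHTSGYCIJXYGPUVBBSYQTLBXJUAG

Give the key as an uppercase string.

  i= 0: B-E = 23 → X
  i= 1: X-X =  0 → A
  i= 2: C-K = 18 → S
  i= 3: A-O = 12 → M
  i= 4: H-J = 24 → Y
  i= 5: T-B = 18 → S
  i= 6: S-V = 23 → X
  i= 7: G-G =  0 → A
  i= 8: Y-G = 18 → S
  i= 9: C-Q = 12 → M
  i=10: I-K = 24 → Y
  i=11: J-R = 18 → S
  i=12: X-A = 23 → X
  i=13: Y-Y =  0 → A
  i=14: G-O = 18 → S
  i=15: P-D = 12 → M
  i=16: U-W = 24 → Y
  i=17: V-D = 18 → S
  i=18: B-E = 23 → X
  i=19: B-B =  0 → A
  i=20: S-A = 18 → S
  i=21: Y-M = 12 → M
  i=22: Q-S = 24 → Y
  i=23: T-B = 18 → S
  i=24: L-O = 23 → X
  i=25: B-B =  0 → A
  i=26: X-F = 18 → S
  i=27: J-X = 12 → M
  i=28: U-W = 24 → Y
  i=29: A-I = 18 → S
  i=30: G-J = 23 → X
  shifts repeat with period 6: XASMYS

XASMYS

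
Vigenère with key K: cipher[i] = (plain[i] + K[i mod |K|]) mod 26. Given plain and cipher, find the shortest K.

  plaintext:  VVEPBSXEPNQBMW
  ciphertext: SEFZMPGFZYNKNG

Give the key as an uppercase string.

  i= 0: S-V = 23 → X
  i= 1: E-V =  9 → J
  i= 2: F-E =  1 → B
  i= 3: Z-P = 10 → K
  i= 4: M-B = 11 → L
  i= 5: P-S = 23 → X
  i= 6: G-X =  9 → J
  i= 7: F-E =  1 → B
  i= 8: Z-P = 10 → K
  i= 9: Y-N = 11 → L
  i=10: N-Q = 23 → X
  i=11: K-B =  9 → J
  i=12: N-M =  1 → B
  i=13: G-W = 10 → K
  shifts repeat with period 5: XJBKL

XJBKL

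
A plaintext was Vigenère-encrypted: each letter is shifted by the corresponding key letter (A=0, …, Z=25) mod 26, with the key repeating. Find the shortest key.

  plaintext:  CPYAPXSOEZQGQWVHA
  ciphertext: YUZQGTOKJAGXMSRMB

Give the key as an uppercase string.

  i= 0: Y-C = 22 → W
  i= 1: U-P =  5 → F
  i= 2: Z-Y =  1 → B
  i= 3: Q-A = 16 → Q
  i= 4: G-P = 17 → R
  i= 5: T-X = 22 → W
  i= 6: O-S = 22 → W
  i= 7: K-O = 22 → W
  i= 8: J-E =  5 → F
  i= 9: A-Z =  1 → B
  i=10: G-Q = 16 → Q
  i=11: X-G = 17 → R
  i=12: M-Q = 22 → W
  i=13: S-W = 22 → W
  i=14: R-V = 22 → W
  i=15: M-H =  5 → F
  i=16: B-A =  1 → B
  shifts repeat with period 7: WFBQRWW

WFBQRWW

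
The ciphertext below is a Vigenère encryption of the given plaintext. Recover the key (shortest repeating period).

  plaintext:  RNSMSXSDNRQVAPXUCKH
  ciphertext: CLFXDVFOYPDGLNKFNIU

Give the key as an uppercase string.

  i= 0: C-R = 11 → L
  i= 1: L-N = 24 → Y
  i= 2: F-S = 13 → N
  i= 3: X-M = 11 → L
  i= 4: D-S = 11 → L
  i= 5: V-X = 24 → Y
  i= 6: F-S = 13 → N
  i= 7: O-D = 11 → L
  i= 8: Y-N = 11 → L
  i= 9: P-R = 24 → Y
  i=10: D-Q = 13 → N
  i=11: G-V = 11 → L
  i=12: L-A = 11 → L
  i=13: N-P = 24 → Y
  i=14: K-X = 13 → N
  i=15: F-U = 11 → L
  i=16: N-C = 11 → L
  i=17: I-K = 24 → Y
  i=18: U-H = 13 → N
  shifts repeat with period 4: LYNL

LYNL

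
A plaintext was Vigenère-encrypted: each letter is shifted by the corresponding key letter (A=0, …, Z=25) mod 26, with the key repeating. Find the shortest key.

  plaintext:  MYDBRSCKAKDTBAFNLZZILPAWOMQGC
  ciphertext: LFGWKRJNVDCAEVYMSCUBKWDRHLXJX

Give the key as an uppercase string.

  i= 0: L-M = 25 → Z
  i= 1: F-Y =  7 → H
  i= 2: G-D =  3 → D
  i= 3: W-B = 21 → V
  i= 4: K-R = 19 → T
  i= 5: R-S = 25 → Z
  i= 6: J-C =  7 → H
  i= 7: N-K =  3 → D
  i= 8: V-A = 21 → V
  i= 9: D-K = 19 → T
  i=10: C-D = 25 → Z
  i=11: A-T =  7 → H
  i=12: E-B =  3 → D
  i=13: V-A = 21 → V
  i=14: Y-F = 19 → T
  i=15: M-N = 25 → Z
  i=16: S-L =  7 → H
  i=17: C-Z =  3 → D
  i=18: U-Z = 21 → V
  i=19: B-I = 19 → T
  i=20: K-L = 25 → Z
  i=21: W-P =  7 → H
  i=22: D-A =  3 → D
  i=23: R-W = 21 → V
  i=24: H-O = 19 → T
  i=25: L-M = 25 → Z
  i=26: X-Q =  7 → H
  i=27: J-G =  3 → D
  i=28: X-C = 21 → V
  shifts repeat with period 5: ZHDVT

ZHDVT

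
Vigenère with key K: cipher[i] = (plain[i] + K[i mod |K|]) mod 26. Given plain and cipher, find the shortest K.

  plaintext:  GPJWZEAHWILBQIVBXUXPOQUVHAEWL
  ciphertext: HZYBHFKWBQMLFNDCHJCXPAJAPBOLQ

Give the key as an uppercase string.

  i= 0: H-G =  1 → B
  i= 1: Z-P = 10 → K
  i= 2: Y-J = 15 → P
  i= 3: B-W =  5 → F
  i= 4: H-Z =  8 → I
  i= 5: F-E =  1 → B
  i= 6: K-A = 10 → K
  i= 7: W-H = 15 → P
  i= 8: B-W =  5 → F
  i= 9: Q-I =  8 → I
  i=10: M-L =  1 → B
  i=11: L-B = 10 → K
  i=12: F-Q = 15 → P
  i=13: N-I =  5 → F
  i=14: D-V =  8 → I
  i=15: C-B =  1 → B
  i=16: H-X = 10 → K
  i=17: J-U = 15 → P
  i=18: C-X =  5 → F
  i=19: X-P =  8 → I
  i=20: P-O =  1 → B
  i=21: A-Q = 10 → K
  i=22: J-U = 15 → P
  i=23: A-V =  5 → F
  i=24: P-H =  8 → I
  i=25: B-A =  1 → B
  i=26: O-E = 10 → K
  i=27: L-W = 15 → P
  i=28: Q-L =  5 → F
  shifts repeat with period 5: BKPFI

BKPFI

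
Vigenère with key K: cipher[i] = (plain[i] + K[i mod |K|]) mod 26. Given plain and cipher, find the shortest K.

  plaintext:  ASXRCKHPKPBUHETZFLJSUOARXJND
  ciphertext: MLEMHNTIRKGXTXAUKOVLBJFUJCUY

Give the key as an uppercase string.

  i= 0: M-A = 12 → M
  i= 1: L-S = 19 → T
  i= 2: E-X =  7 → H
  i= 3: M-R = 21 → V
  i= 4: H-C =  5 → F
  i= 5: N-K =  3 → D
  i= 6: T-H = 12 → M
  i= 7: I-P = 19 → T
  i= 8: R-K =  7 → H
  i= 9: K-P = 21 → V
  i=10: G-B =  5 → F
  i=11: X-U =  3 → D
  i=12: T-H = 12 → M
  i=13: X-E = 19 → T
  i=14: A-T =  7 → H
  i=15: U-Z = 21 → V
  i=16: K-F =  5 → F
  i=17: O-L =  3 → D
  i=18: V-J = 12 → M
  i=19: L-S = 19 → T
  i=20: B-U =  7 → H
  i=21: J-O = 21 → V
  i=22: F-A =  5 → F
  i=23: U-R =  3 → D
  i=24: J-X = 12 → M
  i=25: C-J = 19 → T
  i=26: U-N =  7 → H
  i=27: Y-D = 21 → V
  shifts repeat with period 6: MTHVFD

MTHVFD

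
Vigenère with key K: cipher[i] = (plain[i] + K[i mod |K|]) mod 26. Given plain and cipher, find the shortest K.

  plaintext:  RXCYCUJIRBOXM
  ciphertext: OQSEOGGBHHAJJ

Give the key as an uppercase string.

  i= 0: O-R = 23 → X
  i= 1: Q-X = 19 → T
  i= 2: S-C = 16 → Q
  i= 3: E-Y =  6 → G
  i= 4: O-C = 12 → M
  i= 5: G-U = 12 → M
  i= 6: G-J = 23 → X
  i= 7: B-I = 19 → T
  i= 8: H-R = 16 → Q
  i= 9: H-B =  6 → G
  i=10: A-O = 12 → M
  i=11: J-X = 12 → M
  i=12: J-M = 23 → X
  shifts repeat with period 6: XTQGMM

XTQGMM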